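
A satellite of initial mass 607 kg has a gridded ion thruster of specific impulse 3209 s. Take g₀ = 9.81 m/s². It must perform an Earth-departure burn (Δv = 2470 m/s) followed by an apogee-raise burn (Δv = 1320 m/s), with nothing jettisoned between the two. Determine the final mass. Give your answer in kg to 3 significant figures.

v_e = Isp · g₀ = 3209 × 9.81 = 31480.3 m/s.
After the first burn: m = 607 × exp(−2470/31480.3) = 607 × 0.92454 = 561.196 kg.
After the second burn: m = 561.196 × exp(−1320/31480.3) = 561.196 × 0.95894 = 538.153 kg.

final mass ≈ 538 kg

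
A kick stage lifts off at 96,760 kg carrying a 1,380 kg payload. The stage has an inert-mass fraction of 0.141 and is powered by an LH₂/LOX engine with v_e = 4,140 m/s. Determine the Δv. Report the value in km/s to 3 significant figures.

Stage wet mass = m₀ − payload = 96,760 − 1,380 = 95,380 kg.
Stage dry mass = ε × stage wet mass = 0.141 × 95,380 = 13,448.6 kg.
Burnout mass m_f = stage dry + payload = 13,448.6 + 1,380 = 14,828.6 kg.
Δv = v_e · ln(96,760/14,828.6) = 4140.0 × ln(6.525) = 4140.0 × 1.8757 ≈ 7765 m/s.

Δv ≈ 7.77 km/s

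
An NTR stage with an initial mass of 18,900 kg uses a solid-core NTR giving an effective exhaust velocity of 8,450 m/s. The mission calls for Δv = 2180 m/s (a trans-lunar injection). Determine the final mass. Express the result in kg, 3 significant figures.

final mass ≈ 14600 kg

Using Δv = v_e ln(m₀/m_f): m₀/m_f = exp(Δv / v_e) = exp(2180 / 8450.0) = exp(0.2580) = 1.2943.
m_f = m₀ / 1.2943 = 18,900 / 1.2943 = 14,602.5 kg.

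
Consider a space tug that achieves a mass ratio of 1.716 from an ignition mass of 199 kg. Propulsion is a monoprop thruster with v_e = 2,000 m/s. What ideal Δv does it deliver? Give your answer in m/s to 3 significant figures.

Δv ≈ 1080 m/s

Using Δv = v_e ln(m₀/m_f): Δv = v_e · ln(1.716) = 2000.0 × 0.5400 ≈ 1080.0 m/s.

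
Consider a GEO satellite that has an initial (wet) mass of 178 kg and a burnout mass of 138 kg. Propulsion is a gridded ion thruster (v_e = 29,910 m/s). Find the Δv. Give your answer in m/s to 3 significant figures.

Δv ≈ 7610 m/s

Using Δv = v_e ln(m₀/m_f): Δv = v_e · ln(m₀/m_f) = 29910.0 × ln(1.29) = 29910.0 × 0.2545 ≈ 7613.0 m/s.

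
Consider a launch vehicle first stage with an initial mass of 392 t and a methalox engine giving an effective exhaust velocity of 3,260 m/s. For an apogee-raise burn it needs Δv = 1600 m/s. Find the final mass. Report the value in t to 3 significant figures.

final mass ≈ 240 t

Rocket equation: m₀/m_f = exp(Δv / v_e) = exp(1600 / 3260.0) = exp(0.4908) = 1.6336.
m_f = m₀ / 1.6336 = 392 / 1.6336 = 239.961 t.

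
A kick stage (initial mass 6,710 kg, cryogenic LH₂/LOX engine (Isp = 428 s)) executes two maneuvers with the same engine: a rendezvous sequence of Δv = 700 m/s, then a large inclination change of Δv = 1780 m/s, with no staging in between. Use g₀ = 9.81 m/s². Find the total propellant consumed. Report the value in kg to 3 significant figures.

total propellant consumed ≈ 2990 kg

v_e = Isp · g₀ = 428 × 9.81 = 4198.7 m/s.
After the first burn: m = 6710 × exp(−700/4198.7) = 6710 × 0.84644 = 5,679.61 kg.
After the second burn: m = 5,679.61 × exp(−1780/4198.7) = 5,679.61 × 0.65446 = 3,717.08 kg.
Total propellant = m₀ − m_final = 6710 − 3,717.08 = 2,992.92 kg.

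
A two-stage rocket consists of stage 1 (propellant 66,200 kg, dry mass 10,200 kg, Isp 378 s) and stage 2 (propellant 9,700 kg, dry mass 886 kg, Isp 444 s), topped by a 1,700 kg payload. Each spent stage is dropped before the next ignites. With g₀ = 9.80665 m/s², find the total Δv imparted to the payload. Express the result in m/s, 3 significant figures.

Ignition mass of stage 1 = 66,200+10,200 + 9,700+886 + 1,700 = 88,686 kg.
Stage 1: m₀ = 88,686 kg, m_f = 88,686 − 66,200 = 22,486 kg; Δv = 378×9.80665×ln(3.944) = 3706.9×1.3722 ≈ 5087 m/s.
Stage 2: m₀ = 12,286 kg, m_f = 12,286 − 9,700 = 2,586 kg; Δv = 444×9.80665×ln(4.751) = 4354.2×1.5583 ≈ 6785 m/s.
Total Δv = 5087 + 6785 = 11872 m/s.

Δv ≈ 11900 m/s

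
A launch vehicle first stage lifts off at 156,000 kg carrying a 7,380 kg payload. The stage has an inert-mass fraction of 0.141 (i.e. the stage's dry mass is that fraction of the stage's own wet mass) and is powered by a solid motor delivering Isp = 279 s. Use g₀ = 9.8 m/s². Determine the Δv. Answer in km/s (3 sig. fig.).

Δv ≈ 4.66 km/s

Stage wet mass = m₀ − payload = 156,000 − 7,380 = 148,620 kg.
Stage dry mass = ε × stage wet mass = 0.141 × 148,620 = 20,955.4 kg.
Burnout mass m_f = stage dry + payload = 20,955.4 + 7,380 = 28,335.4 kg.
v_e = Isp · g₀ = 279 × 9.8 = 2734.2 m/s.
Δv = v_e · ln(156,000/28,335.4) = 2734.2 × ln(5.505) = 2734.2 × 1.7057 ≈ 4664 m/s.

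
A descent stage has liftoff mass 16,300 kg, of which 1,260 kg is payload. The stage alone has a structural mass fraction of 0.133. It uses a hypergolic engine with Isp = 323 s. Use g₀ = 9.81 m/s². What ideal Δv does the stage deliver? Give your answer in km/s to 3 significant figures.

Δv ≈ 5.10 km/s

Stage wet mass = m₀ − payload = 16,300 − 1,260 = 15,040 kg.
Stage dry mass = ε × stage wet mass = 0.133 × 15,040 = 2,000.32 kg.
Burnout mass m_f = stage dry + payload = 2,000.32 + 1,260 = 3,260.32 kg.
v_e = Isp · g₀ = 323 × 9.81 = 3168.6 m/s.
Rocket equation: Δv = v_e · ln(16,300/3,260.32) = 3168.6 × ln(5) = 3168.6 × 1.6093 ≈ 5099 m/s.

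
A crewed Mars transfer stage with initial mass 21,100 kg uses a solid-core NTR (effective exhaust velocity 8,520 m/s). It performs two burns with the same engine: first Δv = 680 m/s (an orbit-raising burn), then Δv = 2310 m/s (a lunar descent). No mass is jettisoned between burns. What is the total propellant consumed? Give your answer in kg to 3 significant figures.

total propellant consumed ≈ 6250 kg

After the first burn: m = 21100 × exp(−680/8520.0) = 21100 × 0.92329 = 19,481.4 kg.
After the second burn: m = 19,481.4 × exp(−2310/8520.0) = 19,481.4 × 0.76252 = 14,855 kg.
Total propellant = m₀ − m_final = 21100 − 14,855 = 6,245 kg.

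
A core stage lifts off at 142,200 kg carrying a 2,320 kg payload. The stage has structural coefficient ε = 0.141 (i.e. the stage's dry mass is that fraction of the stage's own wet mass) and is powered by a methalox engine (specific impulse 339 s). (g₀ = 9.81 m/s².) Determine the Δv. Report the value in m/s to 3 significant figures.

Δv ≈ 6200 m/s

Stage wet mass = m₀ − payload = 142,200 − 2,320 = 139,880 kg.
Stage dry mass = ε × stage wet mass = 0.141 × 139,880 = 19,723.1 kg.
Burnout mass m_f = stage dry + payload = 19,723.1 + 2,320 = 22,043.1 kg.
v_e = Isp · g₀ = 339 × 9.81 = 3325.6 m/s.
Rocket equation: Δv = v_e · ln(142,200/22,043.1) = 3325.6 × ln(6.451) = 3325.6 × 1.8642 ≈ 6200 m/s.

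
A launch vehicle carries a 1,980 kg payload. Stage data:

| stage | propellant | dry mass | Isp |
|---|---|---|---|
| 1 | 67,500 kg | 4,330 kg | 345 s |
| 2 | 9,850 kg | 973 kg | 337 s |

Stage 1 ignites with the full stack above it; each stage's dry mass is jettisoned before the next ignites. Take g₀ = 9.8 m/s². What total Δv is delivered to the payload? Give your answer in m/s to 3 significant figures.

Δv ≈ 10200 m/s

Ignition mass of stage 1 = 67,500+4,330 + 9,850+973 + 1,980 = 84,633 kg.
Stage 1: m₀ = 84,633 kg, m_f = 84,633 − 67,500 = 17,133 kg; Δv = 345×9.8×ln(4.94) = 3381.0×1.5973 ≈ 5401 m/s.
Stage 2: m₀ = 12,803 kg, m_f = 12,803 − 9,850 = 2,953 kg; Δv = 337×9.8×ln(4.336) = 3302.6×1.4669 ≈ 4844 m/s.
Total Δv = 5401 + 4844 = 10245 m/s.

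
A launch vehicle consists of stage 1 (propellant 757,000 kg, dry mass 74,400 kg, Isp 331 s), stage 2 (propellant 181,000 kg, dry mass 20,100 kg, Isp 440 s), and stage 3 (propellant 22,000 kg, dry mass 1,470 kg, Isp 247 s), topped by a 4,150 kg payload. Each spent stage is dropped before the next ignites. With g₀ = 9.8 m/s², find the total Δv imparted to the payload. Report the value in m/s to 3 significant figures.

Ignition mass of stage 1 = 757,000+74,400 + 181,000+20,100 + 22,000+1,470 + 4,150 = 1,060,120 kg.
Stage 1: m₀ = 1,060,120 kg, m_f = 1,060,120 − 757,000 = 303,120 kg; Δv = 331×9.8×ln(3.497) = 3243.8×1.2520 ≈ 4061 m/s.
Stage 2: m₀ = 228,720 kg, m_f = 228,720 − 181,000 = 47,720 kg; Δv = 440×9.8×ln(4.793) = 4312.0×1.5671 ≈ 6758 m/s.
Stage 3: m₀ = 27,620 kg, m_f = 27,620 − 22,000 = 5,620 kg; Δv = 247×9.8×ln(4.915) = 2420.6×1.5922 ≈ 3854 m/s.
Total Δv = 4061 + 6758 + 3854 = 14673 m/s.

Δv ≈ 14700 m/s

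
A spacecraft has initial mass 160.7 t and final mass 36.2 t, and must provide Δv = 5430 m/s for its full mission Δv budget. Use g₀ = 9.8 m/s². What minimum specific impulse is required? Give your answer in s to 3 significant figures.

Isp ≈ 372 s

ln(m₀/m_f) = ln(160700/36200) = ln(4.439) = 1.4905.
v_e = Δv / ln(m₀/m_f) = 5430 / 1.4905 = 3643.1 m/s.
Isp = v_e / g₀ = 3643.1 / 9.8 = 371.7 s.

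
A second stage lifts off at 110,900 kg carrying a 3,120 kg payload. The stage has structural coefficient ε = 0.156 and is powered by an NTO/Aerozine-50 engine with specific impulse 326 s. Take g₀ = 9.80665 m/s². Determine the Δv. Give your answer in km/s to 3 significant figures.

Δv ≈ 5.49 km/s

Stage wet mass = m₀ − payload = 110,900 − 3,120 = 107,780 kg.
Stage dry mass = ε × stage wet mass = 0.156 × 107,780 = 16,813.7 kg.
Burnout mass m_f = stage dry + payload = 16,813.7 + 3,120 = 19,933.7 kg.
v_e = Isp · g₀ = 326 × 9.80665 = 3197.0 m/s.
Using Δv = v_e ln(m₀/m_f): Δv = v_e · ln(110,900/19,933.7) = 3197.0 × ln(5.563) = 3197.0 × 1.7162 ≈ 5487 m/s.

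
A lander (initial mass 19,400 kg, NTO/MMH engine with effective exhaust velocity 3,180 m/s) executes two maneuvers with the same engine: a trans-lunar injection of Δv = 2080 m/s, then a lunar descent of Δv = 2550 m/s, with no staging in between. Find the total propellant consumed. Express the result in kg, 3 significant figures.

After the first burn: m = 19400 × exp(−2080/3180.0) = 19400 × 0.51992 = 10,086.4 kg.
After the second burn: m = 10,086.4 × exp(−2550/3180.0) = 10,086.4 × 0.44848 = 4,523.55 kg.
Total propellant = m₀ − m_final = 19400 − 4,523.55 = 14,876.45 kg.

total propellant consumed ≈ 14900 kg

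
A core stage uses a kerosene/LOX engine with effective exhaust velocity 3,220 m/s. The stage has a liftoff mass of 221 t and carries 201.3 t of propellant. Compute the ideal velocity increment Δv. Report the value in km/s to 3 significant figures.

Δv ≈ 7.78 km/s

m_f = m₀ − m_prop = 221 − 201.3 = 19.7 t.
From the ideal rocket equation, Δv = v_e · ln(m₀/m_f) = 3220.0 × ln(11.22) = 3220.0 × 2.4175 ≈ 7784.5 m/s.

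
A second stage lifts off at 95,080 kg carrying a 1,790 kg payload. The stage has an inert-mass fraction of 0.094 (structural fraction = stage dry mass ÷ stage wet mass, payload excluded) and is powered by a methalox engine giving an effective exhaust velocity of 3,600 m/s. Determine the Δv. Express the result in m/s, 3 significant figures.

Δv ≈ 7910 m/s

Stage wet mass = m₀ − payload = 95,080 − 1,790 = 93,290 kg.
Stage dry mass = ε × stage wet mass = 0.094 × 93,290 = 8,769.26 kg.
Burnout mass m_f = stage dry + payload = 8,769.26 + 1,790 = 10,559.26 kg.
By the Tsiolkovsky rocket equation, Δv = v_e · ln(95,080/10,559.26) = 3600.0 × ln(9.004) = 3600.0 × 2.1977 ≈ 7912 m/s.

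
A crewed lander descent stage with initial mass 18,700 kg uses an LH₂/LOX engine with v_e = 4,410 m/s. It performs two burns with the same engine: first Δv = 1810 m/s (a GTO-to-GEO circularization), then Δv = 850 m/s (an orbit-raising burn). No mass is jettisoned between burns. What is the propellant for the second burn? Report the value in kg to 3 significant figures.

After the first burn: m = 18700 × exp(−1810/4410.0) = 18700 × 0.66336 = 12,404.8 kg.
After the second burn: m = 12,404.8 × exp(−850/4410.0) = 12,404.8 × 0.82469 = 10,230.1 kg.
Second-burn propellant = 12,404.8 − 10,230.1 = 2,174.7 kg.

propellant for the second burn ≈ 2170 kg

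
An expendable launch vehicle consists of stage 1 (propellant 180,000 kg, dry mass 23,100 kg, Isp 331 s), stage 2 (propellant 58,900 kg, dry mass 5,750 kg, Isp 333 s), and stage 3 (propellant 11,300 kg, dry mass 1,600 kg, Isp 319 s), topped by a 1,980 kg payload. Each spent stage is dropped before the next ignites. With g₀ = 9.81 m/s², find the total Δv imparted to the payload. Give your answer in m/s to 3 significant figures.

Δv ≈ 12200 m/s

Ignition mass of stage 1 = 180,000+23,100 + 58,900+5,750 + 11,300+1,600 + 1,980 = 282,630 kg.
Stage 1: m₀ = 282,630 kg, m_f = 282,630 − 180,000 = 102,630 kg; Δv = 331×9.81×ln(2.754) = 3247.1×1.0130 ≈ 3289 m/s.
Stage 2: m₀ = 79,530 kg, m_f = 79,530 − 58,900 = 20,630 kg; Δv = 333×9.81×ln(3.855) = 3266.7×1.3494 ≈ 4408 m/s.
Stage 3: m₀ = 14,880 kg, m_f = 14,880 − 11,300 = 3,580 kg; Δv = 319×9.81×ln(4.156) = 3129.4×1.4247 ≈ 4458 m/s.
Total Δv = 3289 + 4408 + 4458 = 12155 m/s.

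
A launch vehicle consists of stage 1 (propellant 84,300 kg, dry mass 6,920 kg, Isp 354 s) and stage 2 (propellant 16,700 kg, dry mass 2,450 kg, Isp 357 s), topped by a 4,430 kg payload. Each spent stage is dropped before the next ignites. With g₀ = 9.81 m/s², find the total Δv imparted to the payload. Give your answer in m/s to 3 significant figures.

Δv ≈ 8920 m/s

Ignition mass of stage 1 = 84,300+6,920 + 16,700+2,450 + 4,430 = 114,800 kg.
Stage 1: m₀ = 114,800 kg, m_f = 114,800 − 84,300 = 30,500 kg; Δv = 354×9.81×ln(3.764) = 3472.7×1.3255 ≈ 4603 m/s.
Stage 2: m₀ = 23,580 kg, m_f = 23,580 − 16,700 = 6,880 kg; Δv = 357×9.81×ln(3.427) = 3502.2×1.2318 ≈ 4314 m/s.
Total Δv = 4603 + 4314 = 8917 m/s.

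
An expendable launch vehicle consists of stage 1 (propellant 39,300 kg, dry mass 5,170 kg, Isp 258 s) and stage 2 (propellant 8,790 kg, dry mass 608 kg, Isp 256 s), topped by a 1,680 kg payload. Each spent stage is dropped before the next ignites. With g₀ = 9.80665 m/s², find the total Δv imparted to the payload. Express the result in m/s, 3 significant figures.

Ignition mass of stage 1 = 39,300+5,170 + 8,790+608 + 1,680 = 55,548 kg.
Stage 1: m₀ = 55,548 kg, m_f = 55,548 − 39,300 = 16,248 kg; Δv = 258×9.80665×ln(3.419) = 2530.1×1.2293 ≈ 3110 m/s.
Stage 2: m₀ = 11,078 kg, m_f = 11,078 − 8,790 = 2,288 kg; Δv = 256×9.80665×ln(4.842) = 2510.5×1.5773 ≈ 3960 m/s.
Total Δv = 3110 + 3960 = 7070 m/s.

Δv ≈ 7070 m/s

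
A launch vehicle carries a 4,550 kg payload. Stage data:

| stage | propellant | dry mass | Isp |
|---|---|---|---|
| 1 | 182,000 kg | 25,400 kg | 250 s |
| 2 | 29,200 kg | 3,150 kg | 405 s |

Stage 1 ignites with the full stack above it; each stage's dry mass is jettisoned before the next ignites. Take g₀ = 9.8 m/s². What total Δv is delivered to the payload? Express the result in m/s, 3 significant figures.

Ignition mass of stage 1 = 182,000+25,400 + 29,200+3,150 + 4,550 = 244,300 kg.
Stage 1: m₀ = 244,300 kg, m_f = 244,300 − 182,000 = 62,300 kg; Δv = 250×9.8×ln(3.921) = 2450.0×1.3664 ≈ 3348 m/s.
Stage 2: m₀ = 36,900 kg, m_f = 36,900 − 29,200 = 7,700 kg; Δv = 405×9.8×ln(4.792) = 3969.0×1.5670 ≈ 6219 m/s.
Total Δv = 3348 + 6219 = 9567 m/s.

Δv ≈ 9570 m/s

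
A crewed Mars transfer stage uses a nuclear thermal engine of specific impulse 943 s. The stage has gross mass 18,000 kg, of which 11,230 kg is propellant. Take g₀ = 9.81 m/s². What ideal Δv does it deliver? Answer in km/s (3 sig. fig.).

v_e = Isp · g₀ = 943 × 9.81 = 9250.8 m/s.
m_f = m₀ − m_prop = 18,000 − 11,230 = 6,770 kg.
Δv = v_e · ln(m₀/m_f) = 9250.8 × ln(2.659) = 9250.8 × 0.9779 ≈ 9046.1 m/s.

Δv ≈ 9.05 km/s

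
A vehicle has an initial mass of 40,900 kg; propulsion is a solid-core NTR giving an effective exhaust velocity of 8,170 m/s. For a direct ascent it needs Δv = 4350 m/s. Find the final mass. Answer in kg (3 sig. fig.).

From the ideal rocket equation, m₀/m_f = exp(Δv / v_e) = exp(4350 / 8170.0) = exp(0.5324) = 1.7031.
m_f = m₀ / 1.7031 = 40,900 / 1.7031 = 24,015 kg.

final mass ≈ 24000 kg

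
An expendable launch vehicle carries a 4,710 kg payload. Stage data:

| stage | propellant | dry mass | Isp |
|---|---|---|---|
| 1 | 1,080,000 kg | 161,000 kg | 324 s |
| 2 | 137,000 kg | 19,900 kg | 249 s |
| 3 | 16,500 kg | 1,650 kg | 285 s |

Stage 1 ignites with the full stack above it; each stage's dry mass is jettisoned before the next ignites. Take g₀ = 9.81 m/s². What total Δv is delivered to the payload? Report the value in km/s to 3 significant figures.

Δv ≈ 11.6 km/s

Ignition mass of stage 1 = 1,080,000+161,000 + 137,000+19,900 + 16,500+1,650 + 4,710 = 1,420,760 kg.
Stage 1: m₀ = 1,420,760 kg, m_f = 1,420,760 − 1,080,000 = 340,760 kg; Δv = 324×9.81×ln(4.169) = 3178.4×1.4278 ≈ 4538 m/s.
Stage 2: m₀ = 179,760 kg, m_f = 179,760 − 137,000 = 42,760 kg; Δv = 249×9.81×ln(4.204) = 2442.7×1.4360 ≈ 3508 m/s.
Stage 3: m₀ = 22,860 kg, m_f = 22,860 − 16,500 = 6,360 kg; Δv = 285×9.81×ln(3.594) = 2795.9×1.2794 ≈ 3577 m/s.
Total Δv = 4538 + 3508 + 3577 = 11623 m/s.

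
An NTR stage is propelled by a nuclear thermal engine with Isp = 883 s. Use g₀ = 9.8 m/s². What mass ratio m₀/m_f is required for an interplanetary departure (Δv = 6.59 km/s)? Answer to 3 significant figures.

mass ratio ≈ 2.14

v_e = Isp · g₀ = 883 × 9.8 = 8653.4 m/s.
m₀/m_f = exp(Δv / v_e) = exp(6590 / 8653.4) = exp(0.7616) = 2.1416.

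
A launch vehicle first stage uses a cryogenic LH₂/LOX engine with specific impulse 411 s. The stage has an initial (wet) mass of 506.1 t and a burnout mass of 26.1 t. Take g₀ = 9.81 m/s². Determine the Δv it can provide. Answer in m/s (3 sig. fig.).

Δv ≈ 12000 m/s

v_e = Isp · g₀ = 411 × 9.81 = 4031.9 m/s.
From the ideal rocket equation, Δv = v_e · ln(m₀/m_f) = 4031.9 × ln(19.39) = 4031.9 × 2.9648 ≈ 11953.8 m/s.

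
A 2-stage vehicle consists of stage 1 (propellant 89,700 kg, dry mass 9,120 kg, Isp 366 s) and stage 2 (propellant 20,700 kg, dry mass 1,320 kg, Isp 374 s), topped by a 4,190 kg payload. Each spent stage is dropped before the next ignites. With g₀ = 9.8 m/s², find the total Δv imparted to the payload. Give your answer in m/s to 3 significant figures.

Δv ≈ 10200 m/s

Ignition mass of stage 1 = 89,700+9,120 + 20,700+1,320 + 4,190 = 125,030 kg.
Stage 1: m₀ = 125,030 kg, m_f = 125,030 − 89,700 = 35,330 kg; Δv = 366×9.8×ln(3.539) = 3586.8×1.2638 ≈ 4533 m/s.
Stage 2: m₀ = 26,210 kg, m_f = 26,210 − 20,700 = 5,510 kg; Δv = 374×9.8×ln(4.757) = 3665.2×1.5596 ≈ 5716 m/s.
Total Δv = 4533 + 5716 = 10249 m/s.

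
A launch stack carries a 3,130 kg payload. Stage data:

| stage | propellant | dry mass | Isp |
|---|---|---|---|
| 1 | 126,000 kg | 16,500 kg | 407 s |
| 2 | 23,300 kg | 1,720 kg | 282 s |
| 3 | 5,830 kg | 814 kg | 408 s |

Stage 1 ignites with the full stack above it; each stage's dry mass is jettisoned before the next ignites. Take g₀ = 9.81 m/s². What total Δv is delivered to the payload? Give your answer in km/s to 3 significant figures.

Ignition mass of stage 1 = 126,000+16,500 + 23,300+1,720 + 5,830+814 + 3,130 = 177,294 kg.
Stage 1: m₀ = 177,294 kg, m_f = 177,294 − 126,000 = 51,294 kg; Δv = 407×9.81×ln(3.456) = 3992.7×1.2402 ≈ 4952 m/s.
Stage 2: m₀ = 34,794 kg, m_f = 34,794 − 23,300 = 11,494 kg; Δv = 282×9.81×ln(3.027) = 2766.4×1.1076 ≈ 3064 m/s.
Stage 3: m₀ = 9,774 kg, m_f = 9,774 − 5,830 = 3,944 kg; Δv = 408×9.81×ln(2.478) = 4002.5×0.9075 ≈ 3632 m/s.
Total Δv = 4952 + 3064 + 3632 = 11648 m/s.

Δv ≈ 11.6 km/s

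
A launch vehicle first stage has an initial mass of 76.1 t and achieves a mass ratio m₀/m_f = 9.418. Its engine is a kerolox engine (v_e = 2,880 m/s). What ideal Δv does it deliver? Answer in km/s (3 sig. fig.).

Δv ≈ 6.46 km/s

Rocket equation: Δv = v_e · ln(9.418) = 2880.0 × 2.2426 ≈ 6458.8 m/s.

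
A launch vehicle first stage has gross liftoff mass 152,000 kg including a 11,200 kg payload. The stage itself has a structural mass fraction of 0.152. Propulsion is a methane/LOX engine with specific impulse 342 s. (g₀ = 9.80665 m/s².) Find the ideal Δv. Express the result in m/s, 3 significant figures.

Stage wet mass = m₀ − payload = 152,000 − 11,200 = 140,800 kg.
Stage dry mass = ε × stage wet mass = 0.152 × 140,800 = 21,401.6 kg.
Burnout mass m_f = stage dry + payload = 21,401.6 + 11,200 = 32,601.6 kg.
v_e = Isp · g₀ = 342 × 9.80665 = 3353.9 m/s.
By the Tsiolkovsky rocket equation, Δv = v_e · ln(152,000/32,601.6) = 3353.9 × ln(4.662) = 3353.9 × 1.5395 ≈ 5163 m/s.

Δv ≈ 5160 m/s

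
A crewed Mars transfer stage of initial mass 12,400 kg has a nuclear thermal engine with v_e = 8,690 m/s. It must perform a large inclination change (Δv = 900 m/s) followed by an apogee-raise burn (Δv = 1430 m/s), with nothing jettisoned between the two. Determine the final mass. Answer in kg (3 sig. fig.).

final mass ≈ 9480 kg

After the first burn: m = 12400 × exp(−900/8690.0) = 12400 × 0.90162 = 11,180.1 kg.
After the second burn: m = 11,180.1 × exp(−1430/8690.0) = 11,180.1 × 0.84827 = 9,483.74 kg.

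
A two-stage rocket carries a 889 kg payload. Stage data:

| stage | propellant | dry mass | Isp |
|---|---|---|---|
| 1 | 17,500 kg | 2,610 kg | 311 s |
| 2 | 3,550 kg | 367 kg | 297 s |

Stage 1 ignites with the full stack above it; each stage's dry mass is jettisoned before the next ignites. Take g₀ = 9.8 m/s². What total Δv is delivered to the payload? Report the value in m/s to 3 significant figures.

Δv ≈ 7600 m/s

Ignition mass of stage 1 = 17,500+2,610 + 3,550+367 + 889 = 24,916 kg.
Stage 1: m₀ = 24,916 kg, m_f = 24,916 − 17,500 = 7,416 kg; Δv = 311×9.8×ln(3.36) = 3047.8×1.2119 ≈ 3694 m/s.
Stage 2: m₀ = 4,806 kg, m_f = 4,806 − 3,550 = 1,256 kg; Δv = 297×9.8×ln(3.826) = 2910.6×1.3419 ≈ 3906 m/s.
Total Δv = 3694 + 3906 = 7600 m/s.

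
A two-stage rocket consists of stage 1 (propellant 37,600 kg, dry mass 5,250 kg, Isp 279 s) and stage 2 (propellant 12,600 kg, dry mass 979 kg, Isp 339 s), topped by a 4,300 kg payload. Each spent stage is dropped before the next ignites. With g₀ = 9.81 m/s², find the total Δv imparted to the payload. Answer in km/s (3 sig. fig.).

Ignition mass of stage 1 = 37,600+5,250 + 12,600+979 + 4,300 = 60,729 kg.
Stage 1: m₀ = 60,729 kg, m_f = 60,729 − 37,600 = 23,129 kg; Δv = 279×9.81×ln(2.626) = 2737.0×0.9653 ≈ 2642 m/s.
Stage 2: m₀ = 17,879 kg, m_f = 17,879 − 12,600 = 5,279 kg; Δv = 339×9.81×ln(3.387) = 3325.6×1.2199 ≈ 4057 m/s.
Total Δv = 2642 + 4057 = 6699 m/s.

Δv ≈ 6.70 km/s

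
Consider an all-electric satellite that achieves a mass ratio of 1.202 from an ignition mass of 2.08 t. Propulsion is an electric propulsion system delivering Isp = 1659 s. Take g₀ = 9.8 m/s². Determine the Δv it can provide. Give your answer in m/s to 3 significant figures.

Δv ≈ 2990 m/s

v_e = Isp · g₀ = 1659 × 9.8 = 16258.2 m/s.
Rocket equation: Δv = v_e · ln(1.202) = 16258.2 × 0.1840 ≈ 2991.3 m/s.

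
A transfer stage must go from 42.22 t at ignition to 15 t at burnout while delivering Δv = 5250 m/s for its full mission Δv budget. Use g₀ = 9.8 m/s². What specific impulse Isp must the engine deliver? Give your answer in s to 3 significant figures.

Isp ≈ 518 s

ln(m₀/m_f) = ln(42220/15000) = ln(2.815) = 1.0348.
v_e = Δv / ln(m₀/m_f) = 5250 / 1.0348 = 5073.2 m/s.
Isp = v_e / g₀ = 5073.2 / 9.8 = 517.7 s.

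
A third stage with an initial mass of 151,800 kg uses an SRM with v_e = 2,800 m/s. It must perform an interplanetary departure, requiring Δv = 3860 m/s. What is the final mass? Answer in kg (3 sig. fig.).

By the Tsiolkovsky rocket equation, m₀/m_f = exp(Δv / v_e) = exp(3860 / 2800.0) = exp(1.3786) = 3.9692.
m_f = m₀ / 3.9692 = 151,800 / 3.9692 = 38,244.5 kg.

final mass ≈ 38200 kg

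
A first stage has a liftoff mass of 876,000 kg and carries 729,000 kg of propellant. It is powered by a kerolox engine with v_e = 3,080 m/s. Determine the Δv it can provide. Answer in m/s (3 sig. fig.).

m_f = m₀ − m_prop = 876,000 − 729,000 = 147,000 kg.
Δv = v_e · ln(m₀/m_f) = 3080.0 × ln(5.959) = 3080.0 × 1.7849 ≈ 5497.6 m/s.

Δv ≈ 5500 m/s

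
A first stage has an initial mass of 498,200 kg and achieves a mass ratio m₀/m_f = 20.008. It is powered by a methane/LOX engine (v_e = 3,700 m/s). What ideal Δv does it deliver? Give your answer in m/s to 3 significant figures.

Rocket equation: Δv = v_e · ln(20.008) = 3700.0 × 2.9961 ≈ 11085.7 m/s.

Δv ≈ 11100 m/s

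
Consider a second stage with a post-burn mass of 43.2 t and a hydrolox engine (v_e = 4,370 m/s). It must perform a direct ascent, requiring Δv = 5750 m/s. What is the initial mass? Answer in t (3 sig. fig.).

Rocket equation: m₀/m_f = exp(Δv / v_e) = exp(5750 / 4370.0) = exp(1.3158) = 3.7277.
m₀ = m_f × 3.7277 = 43.2 × 3.7277 = 161.037 t.

initial mass ≈ 161 t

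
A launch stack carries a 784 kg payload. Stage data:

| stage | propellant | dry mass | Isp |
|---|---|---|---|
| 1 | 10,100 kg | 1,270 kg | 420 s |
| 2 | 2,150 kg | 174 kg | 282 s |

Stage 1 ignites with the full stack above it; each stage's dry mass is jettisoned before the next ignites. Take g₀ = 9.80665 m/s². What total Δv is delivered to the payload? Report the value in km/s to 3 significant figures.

Ignition mass of stage 1 = 10,100+1,270 + 2,150+174 + 784 = 14,478 kg.
Stage 1: m₀ = 14,478 kg, m_f = 14,478 − 10,100 = 4,378 kg; Δv = 420×9.80665×ln(3.307) = 4118.8×1.1960 ≈ 4926 m/s.
Stage 2: m₀ = 3,108 kg, m_f = 3,108 − 2,150 = 958 kg; Δv = 282×9.80665×ln(3.244) = 2765.5×1.1769 ≈ 3255 m/s.
Total Δv = 4926 + 3255 = 8181 m/s.

Δv ≈ 8.18 km/s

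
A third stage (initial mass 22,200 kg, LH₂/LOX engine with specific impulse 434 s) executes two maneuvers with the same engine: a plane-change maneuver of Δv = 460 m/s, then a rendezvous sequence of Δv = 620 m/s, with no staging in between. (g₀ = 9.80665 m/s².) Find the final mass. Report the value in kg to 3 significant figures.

final mass ≈ 17200 kg

v_e = Isp · g₀ = 434 × 9.80665 = 4256.1 m/s.
After the first burn: m = 22200 × exp(−460/4256.1) = 22200 × 0.89756 = 19,925.8 kg.
After the second burn: m = 19,925.8 × exp(−620/4256.1) = 19,925.8 × 0.86444 = 17,224.7 kg.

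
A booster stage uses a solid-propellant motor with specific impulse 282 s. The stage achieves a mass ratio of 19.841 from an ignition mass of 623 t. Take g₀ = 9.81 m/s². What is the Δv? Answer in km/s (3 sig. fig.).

v_e = Isp · g₀ = 282 × 9.81 = 2766.4 m/s.
Δv = v_e · ln(19.841) = 2766.4 × 2.9878 ≈ 8265.4 m/s.

Δv ≈ 8.27 km/s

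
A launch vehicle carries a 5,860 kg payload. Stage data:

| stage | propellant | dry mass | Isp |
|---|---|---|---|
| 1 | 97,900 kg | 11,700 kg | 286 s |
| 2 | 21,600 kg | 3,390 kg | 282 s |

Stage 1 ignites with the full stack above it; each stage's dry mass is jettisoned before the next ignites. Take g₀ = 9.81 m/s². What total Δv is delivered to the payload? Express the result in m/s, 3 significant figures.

Δv ≈ 6680 m/s

Ignition mass of stage 1 = 97,900+11,700 + 21,600+3,390 + 5,860 = 140,450 kg.
Stage 1: m₀ = 140,450 kg, m_f = 140,450 − 97,900 = 42,550 kg; Δv = 286×9.81×ln(3.301) = 2805.7×1.1942 ≈ 3350 m/s.
Stage 2: m₀ = 30,850 kg, m_f = 30,850 − 21,600 = 9,250 kg; Δv = 282×9.81×ln(3.335) = 2766.4×1.2045 ≈ 3332 m/s.
Total Δv = 3350 + 3332 = 6682 m/s.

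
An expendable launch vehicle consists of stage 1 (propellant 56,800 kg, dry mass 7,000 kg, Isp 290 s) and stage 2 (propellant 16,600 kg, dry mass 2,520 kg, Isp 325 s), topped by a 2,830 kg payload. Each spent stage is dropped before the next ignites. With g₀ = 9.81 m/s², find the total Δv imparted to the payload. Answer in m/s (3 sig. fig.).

Δv ≈ 7590 m/s

Ignition mass of stage 1 = 56,800+7,000 + 16,600+2,520 + 2,830 = 85,750 kg.
Stage 1: m₀ = 85,750 kg, m_f = 85,750 − 56,800 = 28,950 kg; Δv = 290×9.81×ln(2.962) = 2844.9×1.0859 ≈ 3089 m/s.
Stage 2: m₀ = 21,950 kg, m_f = 21,950 − 16,600 = 5,350 kg; Δv = 325×9.81×ln(4.103) = 3188.2×1.4117 ≈ 4501 m/s.
Total Δv = 3089 + 4501 = 7590 m/s.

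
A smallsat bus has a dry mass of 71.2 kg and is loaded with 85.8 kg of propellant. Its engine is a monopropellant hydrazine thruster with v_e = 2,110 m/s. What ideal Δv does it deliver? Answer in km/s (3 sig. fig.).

m₀ = m_dry + m_prop = 71.2 + 85.8 = 157 kg.
Using Δv = v_e ln(m₀/m_f): Δv = v_e · ln(m₀/m_f) = 2110.0 × ln(2.205) = 2110.0 × 0.7908 ≈ 1668.5 m/s.

Δv ≈ 1.67 km/s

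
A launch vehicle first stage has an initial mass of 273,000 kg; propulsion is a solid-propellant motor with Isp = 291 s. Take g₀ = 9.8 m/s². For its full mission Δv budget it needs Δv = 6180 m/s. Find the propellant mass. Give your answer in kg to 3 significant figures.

v_e = Isp · g₀ = 291 × 9.8 = 2851.8 m/s.
m₀/m_f = exp(Δv / v_e) = exp(6180 / 2851.8) = exp(2.1671) = 8.7325.
m_f = 273,000 / 8.7325 = 31,262.5 kg, so propellant = m₀ − m_f = 273,000 − 31,262.5 = 241,737.5 kg.

propellant mass ≈ 242000 kg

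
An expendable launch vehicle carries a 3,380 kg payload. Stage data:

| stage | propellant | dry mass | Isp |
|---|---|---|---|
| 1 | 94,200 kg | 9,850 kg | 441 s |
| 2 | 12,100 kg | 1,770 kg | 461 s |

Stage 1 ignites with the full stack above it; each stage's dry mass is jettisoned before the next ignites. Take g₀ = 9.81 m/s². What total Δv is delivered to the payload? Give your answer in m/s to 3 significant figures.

Ignition mass of stage 1 = 94,200+9,850 + 12,100+1,770 + 3,380 = 121,300 kg.
Stage 1: m₀ = 121,300 kg, m_f = 121,300 − 94,200 = 27,100 kg; Δv = 441×9.81×ln(4.476) = 4326.2×1.4987 ≈ 6484 m/s.
Stage 2: m₀ = 17,250 kg, m_f = 17,250 − 12,100 = 5,150 kg; Δv = 461×9.81×ln(3.35) = 4522.4×1.2088 ≈ 5467 m/s.
Total Δv = 6484 + 5467 = 11951 m/s.

Δv ≈ 12000 m/s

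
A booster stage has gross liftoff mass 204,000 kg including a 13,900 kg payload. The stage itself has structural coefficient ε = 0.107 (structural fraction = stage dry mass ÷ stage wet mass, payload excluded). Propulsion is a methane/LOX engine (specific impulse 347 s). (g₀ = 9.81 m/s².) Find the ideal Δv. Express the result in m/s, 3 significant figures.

Δv ≈ 6080 m/s

Stage wet mass = m₀ − payload = 204,000 − 13,900 = 190,100 kg.
Stage dry mass = ε × stage wet mass = 0.107 × 190,100 = 20,340.7 kg.
Burnout mass m_f = stage dry + payload = 20,340.7 + 13,900 = 34,240.7 kg.
v_e = Isp · g₀ = 347 × 9.81 = 3404.1 m/s.
From the ideal rocket equation, Δv = v_e · ln(204,000/34,240.7) = 3404.1 × ln(5.958) = 3404.1 × 1.7847 ≈ 6075 m/s.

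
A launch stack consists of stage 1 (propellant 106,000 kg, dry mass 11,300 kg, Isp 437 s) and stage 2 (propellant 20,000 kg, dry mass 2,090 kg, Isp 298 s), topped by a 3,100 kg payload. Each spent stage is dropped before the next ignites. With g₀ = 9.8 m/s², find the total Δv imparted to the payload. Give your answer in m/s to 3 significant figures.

Ignition mass of stage 1 = 106,000+11,300 + 20,000+2,090 + 3,100 = 142,490 kg.
Stage 1: m₀ = 142,490 kg, m_f = 142,490 − 106,000 = 36,490 kg; Δv = 437×9.8×ln(3.905) = 4282.6×1.3622 ≈ 5834 m/s.
Stage 2: m₀ = 25,190 kg, m_f = 25,190 − 20,000 = 5,190 kg; Δv = 298×9.8×ln(4.854) = 2920.4×1.5797 ≈ 4613 m/s.
Total Δv = 5834 + 4613 = 10447 m/s.

Δv ≈ 10400 m/s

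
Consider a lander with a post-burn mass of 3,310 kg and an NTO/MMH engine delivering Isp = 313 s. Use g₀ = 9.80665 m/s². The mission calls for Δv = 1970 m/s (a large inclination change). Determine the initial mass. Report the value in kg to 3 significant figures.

initial mass ≈ 6290 kg

v_e = Isp · g₀ = 313 × 9.80665 = 3069.5 m/s.
m₀/m_f = exp(Δv / v_e) = exp(1970 / 3069.5) = exp(0.6418) = 1.8999.
m₀ = m_f × 1.8999 = 3,310 × 1.8999 = 6,288.67 kg.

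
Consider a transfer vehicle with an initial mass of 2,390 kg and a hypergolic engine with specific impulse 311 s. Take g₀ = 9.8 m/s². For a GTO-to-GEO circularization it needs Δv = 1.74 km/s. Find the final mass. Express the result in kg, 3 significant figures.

final mass ≈ 1350 kg

v_e = Isp · g₀ = 311 × 9.8 = 3047.8 m/s.
m₀/m_f = exp(Δv / v_e) = exp(1740 / 3047.8) = exp(0.5709) = 1.7699.
m_f = m₀ / 1.7699 = 2,390 / 1.7699 = 1,350.36 kg.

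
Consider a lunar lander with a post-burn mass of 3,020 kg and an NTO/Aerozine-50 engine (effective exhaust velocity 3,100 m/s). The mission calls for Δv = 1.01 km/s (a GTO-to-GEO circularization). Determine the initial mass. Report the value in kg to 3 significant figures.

m₀/m_f = exp(Δv / v_e) = exp(1010 / 3100.0) = exp(0.3258) = 1.3851.
m₀ = m_f × 1.3851 = 3,020 × 1.3851 = 4,183 kg.

initial mass ≈ 4180 kg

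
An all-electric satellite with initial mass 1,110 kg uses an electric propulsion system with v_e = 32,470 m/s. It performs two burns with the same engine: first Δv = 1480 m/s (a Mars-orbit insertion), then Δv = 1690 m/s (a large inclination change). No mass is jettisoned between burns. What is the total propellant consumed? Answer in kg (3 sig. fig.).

After the first burn: m = 1110 × exp(−1480/32470.0) = 1110 × 0.95544 = 1,060.54 kg.
After the second burn: m = 1,060.54 × exp(−1690/32470.0) = 1,060.54 × 0.94928 = 1,006.75 kg.
Total propellant = m₀ − m_final = 1110 − 1,006.75 = 103.25 kg.

total propellant consumed ≈ 103 kg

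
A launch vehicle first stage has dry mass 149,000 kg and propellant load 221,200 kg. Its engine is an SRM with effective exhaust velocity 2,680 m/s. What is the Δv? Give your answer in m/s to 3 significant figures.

m₀ = m_dry + m_prop = 149,000 + 221,200 = 370,200 kg.
Δv = v_e · ln(m₀/m_f) = 2680.0 × ln(2.485) = 2680.0 × 0.9101 ≈ 2439.1 m/s.

Δv ≈ 2440 m/s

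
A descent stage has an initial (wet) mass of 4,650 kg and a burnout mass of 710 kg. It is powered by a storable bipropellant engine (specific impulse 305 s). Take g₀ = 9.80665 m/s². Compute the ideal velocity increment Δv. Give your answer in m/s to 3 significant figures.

v_e = Isp · g₀ = 305 × 9.80665 = 2991.0 m/s.
Δv = v_e · ln(m₀/m_f) = 2991.0 × ln(6.549) = 2991.0 × 1.8794 ≈ 5621.2 m/s.

Δv ≈ 5620 m/s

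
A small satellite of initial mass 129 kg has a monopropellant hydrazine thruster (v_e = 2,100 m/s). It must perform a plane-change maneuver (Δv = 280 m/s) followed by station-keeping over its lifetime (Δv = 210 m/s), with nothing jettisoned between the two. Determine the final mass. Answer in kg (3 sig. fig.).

After the first burn: m = 129 × exp(−280/2100.0) = 129 × 0.87517 = 112.897 kg.
After the second burn: m = 112.897 × exp(−210/2100.0) = 112.897 × 0.90484 = 102.154 kg.

final mass ≈ 102 kg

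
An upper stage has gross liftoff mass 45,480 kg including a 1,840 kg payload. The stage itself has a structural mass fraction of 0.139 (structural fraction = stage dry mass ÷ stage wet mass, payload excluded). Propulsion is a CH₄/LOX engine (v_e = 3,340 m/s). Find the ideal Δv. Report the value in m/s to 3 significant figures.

Stage wet mass = m₀ − payload = 45,480 − 1,840 = 43,640 kg.
Stage dry mass = ε × stage wet mass = 0.139 × 43,640 = 6,065.96 kg.
Burnout mass m_f = stage dry + payload = 6,065.96 + 1,840 = 7,905.96 kg.
Rocket equation: Δv = v_e · ln(45,480/7,905.96) = 3340.0 × ln(5.753) = 3340.0 × 1.7497 ≈ 5844 m/s.

Δv ≈ 5840 m/s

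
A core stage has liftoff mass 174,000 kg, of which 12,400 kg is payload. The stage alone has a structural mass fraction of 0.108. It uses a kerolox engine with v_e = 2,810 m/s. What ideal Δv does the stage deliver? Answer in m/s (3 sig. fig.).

Δv ≈ 4950 m/s

Stage wet mass = m₀ − payload = 174,000 − 12,400 = 161,600 kg.
Stage dry mass = ε × stage wet mass = 0.108 × 161,600 = 17,452.8 kg.
Burnout mass m_f = stage dry + payload = 17,452.8 + 12,400 = 29,852.8 kg.
Rocket equation: Δv = v_e · ln(174,000/29,852.8) = 2810.0 × ln(5.829) = 2810.0 × 1.7628 ≈ 4953 m/s.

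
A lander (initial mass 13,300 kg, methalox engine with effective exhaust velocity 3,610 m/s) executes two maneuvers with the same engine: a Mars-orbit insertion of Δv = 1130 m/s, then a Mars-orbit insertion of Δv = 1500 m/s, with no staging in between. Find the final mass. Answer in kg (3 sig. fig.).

final mass ≈ 6420 kg

After the first burn: m = 13300 × exp(−1130/3610.0) = 13300 × 0.73124 = 9,725.49 kg.
After the second burn: m = 9,725.49 × exp(−1500/3610.0) = 9,725.49 × 0.66000 = 6,418.82 kg.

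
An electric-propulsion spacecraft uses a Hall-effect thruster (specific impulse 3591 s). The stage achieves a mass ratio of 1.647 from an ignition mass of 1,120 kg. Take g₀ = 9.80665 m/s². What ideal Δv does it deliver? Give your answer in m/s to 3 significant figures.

Δv ≈ 17600 m/s

v_e = Isp · g₀ = 3591 × 9.80665 = 35215.7 m/s.
Δv = v_e · ln(1.647) = 35215.7 × 0.4990 ≈ 17571.1 m/s.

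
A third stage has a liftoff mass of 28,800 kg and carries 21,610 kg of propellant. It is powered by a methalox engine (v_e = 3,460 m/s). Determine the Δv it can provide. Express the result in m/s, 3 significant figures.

Δv ≈ 4800 m/s

m_f = m₀ − m_prop = 28,800 − 21,610 = 7,190 kg.
Δv = v_e · ln(m₀/m_f) = 3460.0 × ln(4.006) = 3460.0 × 1.3877 ≈ 4801.4 m/s.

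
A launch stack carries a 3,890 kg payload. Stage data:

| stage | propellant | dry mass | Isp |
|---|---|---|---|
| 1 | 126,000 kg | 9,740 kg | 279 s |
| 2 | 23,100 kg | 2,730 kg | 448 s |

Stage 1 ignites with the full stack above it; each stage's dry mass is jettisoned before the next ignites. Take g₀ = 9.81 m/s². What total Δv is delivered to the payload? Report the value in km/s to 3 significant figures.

Δv ≈ 10.5 km/s

Ignition mass of stage 1 = 126,000+9,740 + 23,100+2,730 + 3,890 = 165,460 kg.
Stage 1: m₀ = 165,460 kg, m_f = 165,460 − 126,000 = 39,460 kg; Δv = 279×9.81×ln(4.193) = 2737.0×1.4334 ≈ 3923 m/s.
Stage 2: m₀ = 29,720 kg, m_f = 29,720 − 23,100 = 6,620 kg; Δv = 448×9.81×ln(4.489) = 4394.9×1.5017 ≈ 6600 m/s.
Total Δv = 3923 + 6600 = 10523 m/s.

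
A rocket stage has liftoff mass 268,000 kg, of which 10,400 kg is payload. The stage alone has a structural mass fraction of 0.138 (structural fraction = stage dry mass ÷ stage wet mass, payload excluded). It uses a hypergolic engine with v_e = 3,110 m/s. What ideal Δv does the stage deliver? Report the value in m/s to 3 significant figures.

Δv ≈ 5480 m/s

Stage wet mass = m₀ − payload = 268,000 − 10,400 = 257,600 kg.
Stage dry mass = ε × stage wet mass = 0.138 × 257,600 = 35,548.8 kg.
Burnout mass m_f = stage dry + payload = 35,548.8 + 10,400 = 45,948.8 kg.
Δv = v_e · ln(268,000/45,948.8) = 3110.0 × ln(5.833) = 3110.0 × 1.7635 ≈ 5484 m/s.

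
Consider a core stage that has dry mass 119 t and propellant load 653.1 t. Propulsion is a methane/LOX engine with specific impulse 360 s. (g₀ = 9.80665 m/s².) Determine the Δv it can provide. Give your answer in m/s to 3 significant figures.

v_e = Isp · g₀ = 360 × 9.80665 = 3530.4 m/s.
m₀ = m_dry + m_prop = 119 + 653.1 = 772.1 t.
From the ideal rocket equation, Δv = v_e · ln(m₀/m_f) = 3530.4 × ln(6.488) = 3530.4 × 1.8700 ≈ 6601.8 m/s.

Δv ≈ 6600 m/s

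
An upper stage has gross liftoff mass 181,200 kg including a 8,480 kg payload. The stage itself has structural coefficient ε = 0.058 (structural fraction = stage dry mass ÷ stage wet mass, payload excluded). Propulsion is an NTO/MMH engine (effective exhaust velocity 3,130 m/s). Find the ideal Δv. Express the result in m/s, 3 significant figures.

Δv ≈ 7140 m/s

Stage wet mass = m₀ − payload = 181,200 − 8,480 = 172,720 kg.
Stage dry mass = ε × stage wet mass = 0.058 × 172,720 = 10,017.8 kg.
Burnout mass m_f = stage dry + payload = 10,017.8 + 8,480 = 18,497.8 kg.
From the ideal rocket equation, Δv = v_e · ln(181,200/18,497.8) = 3130.0 × ln(9.796) = 3130.0 × 2.2819 ≈ 7143 m/s.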